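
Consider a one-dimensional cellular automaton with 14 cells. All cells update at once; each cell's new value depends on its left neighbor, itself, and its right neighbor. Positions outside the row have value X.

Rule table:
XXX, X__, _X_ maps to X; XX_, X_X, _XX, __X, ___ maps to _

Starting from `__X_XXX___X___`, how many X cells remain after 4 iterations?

X_X__X_X__XX__
__XX_X_XX___X_
X____X___X__X_
_X___XX__XX_X_
count of X: 6

6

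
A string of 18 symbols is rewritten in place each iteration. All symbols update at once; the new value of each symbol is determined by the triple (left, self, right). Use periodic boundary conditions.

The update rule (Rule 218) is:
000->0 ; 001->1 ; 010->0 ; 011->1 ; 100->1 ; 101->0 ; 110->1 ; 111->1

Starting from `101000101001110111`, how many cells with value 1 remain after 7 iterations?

100101000111110111
111000101111110111
111101001111110111
111100111111110111
111111111111110111
111111111111110111  (fixed point — unchanged through iteration 7)
count of 1: 17

17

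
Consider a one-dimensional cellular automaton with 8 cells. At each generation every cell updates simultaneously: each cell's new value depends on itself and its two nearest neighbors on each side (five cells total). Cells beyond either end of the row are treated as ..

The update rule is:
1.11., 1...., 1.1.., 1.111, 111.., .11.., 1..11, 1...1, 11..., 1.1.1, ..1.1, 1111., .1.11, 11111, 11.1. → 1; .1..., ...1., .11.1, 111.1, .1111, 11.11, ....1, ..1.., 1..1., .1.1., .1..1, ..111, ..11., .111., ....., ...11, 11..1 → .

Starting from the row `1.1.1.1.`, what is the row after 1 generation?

1.1.1.1.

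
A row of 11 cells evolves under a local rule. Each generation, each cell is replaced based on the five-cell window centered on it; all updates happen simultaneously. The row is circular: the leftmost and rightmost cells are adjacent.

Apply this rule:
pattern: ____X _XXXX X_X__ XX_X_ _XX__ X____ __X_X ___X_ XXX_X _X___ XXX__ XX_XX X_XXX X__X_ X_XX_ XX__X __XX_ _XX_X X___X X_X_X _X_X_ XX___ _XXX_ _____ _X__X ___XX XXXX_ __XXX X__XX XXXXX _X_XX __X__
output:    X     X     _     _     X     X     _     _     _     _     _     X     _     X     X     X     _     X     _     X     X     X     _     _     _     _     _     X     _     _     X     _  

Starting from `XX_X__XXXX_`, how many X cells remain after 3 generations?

3

generation 1: XX____XX__X
generation 2: __XXX__XX_X
generation 3: __X__X__X__
count of X: 3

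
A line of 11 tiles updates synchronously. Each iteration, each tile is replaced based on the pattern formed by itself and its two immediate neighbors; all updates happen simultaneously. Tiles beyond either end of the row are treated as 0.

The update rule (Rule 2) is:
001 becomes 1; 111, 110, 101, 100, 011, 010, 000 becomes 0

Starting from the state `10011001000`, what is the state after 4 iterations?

00010000000

00100010000
01000100000
10001000000
00010000000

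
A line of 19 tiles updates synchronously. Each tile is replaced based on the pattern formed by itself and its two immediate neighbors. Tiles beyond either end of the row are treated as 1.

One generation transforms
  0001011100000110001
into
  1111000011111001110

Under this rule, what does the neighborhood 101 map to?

0

At position 4 the neighborhood is 101; the next row has 0 there.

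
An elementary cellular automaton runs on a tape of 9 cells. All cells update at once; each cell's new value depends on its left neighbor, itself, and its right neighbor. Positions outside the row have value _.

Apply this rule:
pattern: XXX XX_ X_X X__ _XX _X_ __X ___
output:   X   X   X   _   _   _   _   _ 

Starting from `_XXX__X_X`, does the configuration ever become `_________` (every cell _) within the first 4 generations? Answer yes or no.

yes

generation 1: __XX___X_
generation 2: ___X_____
generation 3: _________
all cells are _ at generation 3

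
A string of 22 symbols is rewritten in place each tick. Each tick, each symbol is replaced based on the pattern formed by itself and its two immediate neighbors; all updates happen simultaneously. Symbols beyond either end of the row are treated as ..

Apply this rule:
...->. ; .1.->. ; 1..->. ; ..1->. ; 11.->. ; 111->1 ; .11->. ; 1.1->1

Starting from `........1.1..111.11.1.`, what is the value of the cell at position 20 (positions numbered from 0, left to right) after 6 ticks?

.

.........1....1.1..1..
...............1......
......................
......................  (fixed point — unchanged through tick 6)
position 20 holds .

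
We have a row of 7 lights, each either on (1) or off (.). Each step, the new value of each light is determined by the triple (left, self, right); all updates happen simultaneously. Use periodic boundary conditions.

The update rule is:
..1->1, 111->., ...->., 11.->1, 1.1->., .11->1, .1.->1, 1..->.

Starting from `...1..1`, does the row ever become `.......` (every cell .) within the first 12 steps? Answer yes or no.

no

..11.11
.111.11
.1.1.11
.1.1.11  (fixed point — unchanged through step 12)
step 12 is .1.1.11, still not uniform .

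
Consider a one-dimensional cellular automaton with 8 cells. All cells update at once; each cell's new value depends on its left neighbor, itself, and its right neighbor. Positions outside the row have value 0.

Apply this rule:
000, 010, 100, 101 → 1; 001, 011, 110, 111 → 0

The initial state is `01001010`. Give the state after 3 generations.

generation 1: 01101111
generation 2: 00010000
generation 3: 11011111

11011111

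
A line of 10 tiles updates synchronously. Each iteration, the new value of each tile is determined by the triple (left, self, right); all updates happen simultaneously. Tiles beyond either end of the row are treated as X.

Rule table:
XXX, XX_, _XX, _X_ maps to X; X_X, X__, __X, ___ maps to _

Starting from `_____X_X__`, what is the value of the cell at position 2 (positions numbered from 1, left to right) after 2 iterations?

_

_____X_X__  (fixed point — unchanged through iteration 2)
position 2 holds _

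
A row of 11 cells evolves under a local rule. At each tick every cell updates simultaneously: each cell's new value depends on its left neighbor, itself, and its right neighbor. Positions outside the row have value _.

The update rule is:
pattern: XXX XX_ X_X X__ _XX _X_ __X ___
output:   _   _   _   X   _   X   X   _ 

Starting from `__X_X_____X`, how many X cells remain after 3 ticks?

_XX_XX___XX
X_____X_X__
XX___XX_XX_
count of X: 6

6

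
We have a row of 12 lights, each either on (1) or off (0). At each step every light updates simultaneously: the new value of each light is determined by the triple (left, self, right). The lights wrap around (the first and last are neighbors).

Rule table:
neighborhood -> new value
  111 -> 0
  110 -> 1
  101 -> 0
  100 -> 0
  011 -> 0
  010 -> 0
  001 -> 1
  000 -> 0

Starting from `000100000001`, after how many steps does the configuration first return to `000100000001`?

step 1: 001000000010
step 2: 010000000100
step 3: 100000001000
step 4: 000000010001
step 5: 000000100010
step 6: 000001000100
step 7: 000010001000
step 8: 000100010000
step 9: 001000100000
step 10: 010001000000
step 11: 100010000000
step 12: 000100000001

12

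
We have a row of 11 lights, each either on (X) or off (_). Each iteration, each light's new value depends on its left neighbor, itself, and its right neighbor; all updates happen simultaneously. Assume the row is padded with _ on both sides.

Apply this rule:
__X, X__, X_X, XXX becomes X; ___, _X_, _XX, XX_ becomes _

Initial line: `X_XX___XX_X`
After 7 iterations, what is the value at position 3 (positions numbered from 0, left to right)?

iteration 1: _X__X_X__X_
iteration 2: X_XX_X_XX_X
iteration 3: _X__X_X__X_  (repeats iteration 1; period 2)
iteration 7: _X__X_X__X_
position 3 holds _

_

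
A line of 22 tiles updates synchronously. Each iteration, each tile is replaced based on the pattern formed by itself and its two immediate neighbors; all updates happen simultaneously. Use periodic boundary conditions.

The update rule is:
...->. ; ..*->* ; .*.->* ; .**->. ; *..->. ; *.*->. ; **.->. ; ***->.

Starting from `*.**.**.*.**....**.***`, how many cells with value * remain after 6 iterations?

4

........*......*......
.......**.....**......
......*......*........
.....**.....**........
....*......*..........
...**.....**..........
count of *: 4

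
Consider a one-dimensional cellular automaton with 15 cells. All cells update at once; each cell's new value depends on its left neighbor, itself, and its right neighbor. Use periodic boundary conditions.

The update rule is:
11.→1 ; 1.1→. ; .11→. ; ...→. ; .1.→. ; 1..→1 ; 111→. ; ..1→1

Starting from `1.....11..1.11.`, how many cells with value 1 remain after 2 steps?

7

.1...1.111...1.
1.1.1....11.1.1
count of 1: 7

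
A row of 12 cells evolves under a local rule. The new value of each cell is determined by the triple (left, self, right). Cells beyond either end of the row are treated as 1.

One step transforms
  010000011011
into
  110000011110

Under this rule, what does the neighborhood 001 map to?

0

At position 6 the neighborhood is 001; the next row has 0 there.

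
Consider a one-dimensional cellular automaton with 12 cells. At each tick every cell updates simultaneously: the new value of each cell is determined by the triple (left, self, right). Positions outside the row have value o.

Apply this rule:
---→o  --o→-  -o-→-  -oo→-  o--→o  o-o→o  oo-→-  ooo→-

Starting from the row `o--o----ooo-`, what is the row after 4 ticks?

-o--ooo----o
o-o----ooo--
-o-ooo----o-
o-o---ooo--o

o-o---ooo--o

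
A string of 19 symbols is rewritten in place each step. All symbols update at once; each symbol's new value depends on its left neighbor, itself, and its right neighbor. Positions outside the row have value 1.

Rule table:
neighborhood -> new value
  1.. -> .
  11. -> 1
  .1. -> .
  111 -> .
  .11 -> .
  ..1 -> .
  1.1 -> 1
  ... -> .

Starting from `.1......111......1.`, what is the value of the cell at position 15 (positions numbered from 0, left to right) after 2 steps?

.

1.........1.......1
1..................
position 15 holds .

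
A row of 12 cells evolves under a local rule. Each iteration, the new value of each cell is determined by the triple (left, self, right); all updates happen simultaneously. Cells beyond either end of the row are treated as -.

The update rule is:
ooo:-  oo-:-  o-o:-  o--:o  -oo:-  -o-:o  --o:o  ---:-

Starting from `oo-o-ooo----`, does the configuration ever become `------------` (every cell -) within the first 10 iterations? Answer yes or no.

no

---o----o---
--ooo--ooo--
-o---oo---o-
ooo-o--o-ooo
----oooo----
---o----o---  (repeats iteration 1; period 5)
iteration 10: ----oooo----
iteration 10 is ----oooo----, still not uniform -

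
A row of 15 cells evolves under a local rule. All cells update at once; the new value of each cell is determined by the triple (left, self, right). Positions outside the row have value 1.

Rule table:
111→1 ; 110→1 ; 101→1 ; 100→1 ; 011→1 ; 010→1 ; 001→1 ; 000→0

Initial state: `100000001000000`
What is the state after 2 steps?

111000111110011

step 1: 110000011100001
step 2: 111000111110011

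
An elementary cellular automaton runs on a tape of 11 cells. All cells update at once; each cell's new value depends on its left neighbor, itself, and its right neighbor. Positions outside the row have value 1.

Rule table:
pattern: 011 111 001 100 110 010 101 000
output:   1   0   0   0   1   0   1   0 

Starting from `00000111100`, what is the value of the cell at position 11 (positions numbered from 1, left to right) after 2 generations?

0

generation 1: 00000100100
generation 2: 00000000000
position 11 holds 0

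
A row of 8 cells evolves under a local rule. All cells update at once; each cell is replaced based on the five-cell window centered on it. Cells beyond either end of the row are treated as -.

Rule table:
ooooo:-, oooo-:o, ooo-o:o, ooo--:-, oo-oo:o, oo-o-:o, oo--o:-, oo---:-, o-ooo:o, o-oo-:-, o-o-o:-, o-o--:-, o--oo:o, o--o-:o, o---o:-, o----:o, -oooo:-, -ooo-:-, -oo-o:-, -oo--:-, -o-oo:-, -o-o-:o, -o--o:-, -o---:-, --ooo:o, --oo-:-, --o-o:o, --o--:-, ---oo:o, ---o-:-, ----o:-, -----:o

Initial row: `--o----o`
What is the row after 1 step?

----o---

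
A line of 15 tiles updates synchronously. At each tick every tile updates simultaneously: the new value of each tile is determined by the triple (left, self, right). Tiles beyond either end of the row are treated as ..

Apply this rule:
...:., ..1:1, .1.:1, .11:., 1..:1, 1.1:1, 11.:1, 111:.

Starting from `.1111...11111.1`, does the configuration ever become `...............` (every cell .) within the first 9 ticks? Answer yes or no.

1...11.1....111
11.1.1111..1..1
.1111...1111111
1...11.1......1
11.1.1111....11
.1111...11..1.1
1...11.1.111111
11.1.1111.....1
.1111...11...11
tick 9 is .1111...11...11, still not uniform .

no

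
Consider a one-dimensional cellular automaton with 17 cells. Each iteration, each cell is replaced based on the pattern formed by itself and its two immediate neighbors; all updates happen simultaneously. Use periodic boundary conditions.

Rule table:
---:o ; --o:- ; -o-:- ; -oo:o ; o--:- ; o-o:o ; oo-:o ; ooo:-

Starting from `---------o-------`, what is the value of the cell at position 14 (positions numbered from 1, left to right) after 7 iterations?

oooooooo---oooooo
-------o-o-o-----
oooooo--o-o--oooo
-----o---o---o---
oooo---o---o---oo
---o-o---o---o-o-
oo--o--o---o--o--
position 14 holds -

-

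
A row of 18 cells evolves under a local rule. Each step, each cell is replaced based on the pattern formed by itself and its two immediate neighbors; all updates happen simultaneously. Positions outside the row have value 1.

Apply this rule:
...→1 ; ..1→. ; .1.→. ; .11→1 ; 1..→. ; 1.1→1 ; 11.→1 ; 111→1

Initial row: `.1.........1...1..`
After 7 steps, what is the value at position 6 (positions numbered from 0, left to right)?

1

step 1: 1..1111111...1....
step 2: 1..1111111.1...11.
step 3: 1..11111111..1.111
step 4: 1..11111111...1111
step 5: 1..11111111.1.1111
step 6: 1..111111111.11111
step 7: 1..111111111111111
position 6 holds 1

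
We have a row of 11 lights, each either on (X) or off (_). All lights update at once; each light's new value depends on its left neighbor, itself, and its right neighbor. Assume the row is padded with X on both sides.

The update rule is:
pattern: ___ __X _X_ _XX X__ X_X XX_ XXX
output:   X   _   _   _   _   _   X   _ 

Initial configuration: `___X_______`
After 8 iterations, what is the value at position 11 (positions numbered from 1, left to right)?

_X___XXXXX_
___X_____X_
_X___XXX___
___X___X_X_
_X___X_____
___X___XXX_
_X___X___X_
___X___X___
position 11 holds _

_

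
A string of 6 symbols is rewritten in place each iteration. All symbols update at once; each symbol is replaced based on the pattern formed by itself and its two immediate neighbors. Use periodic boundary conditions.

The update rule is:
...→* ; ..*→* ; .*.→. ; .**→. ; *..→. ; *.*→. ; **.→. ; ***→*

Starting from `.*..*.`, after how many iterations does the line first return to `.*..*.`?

*..*..
..*..*
.*..*.

3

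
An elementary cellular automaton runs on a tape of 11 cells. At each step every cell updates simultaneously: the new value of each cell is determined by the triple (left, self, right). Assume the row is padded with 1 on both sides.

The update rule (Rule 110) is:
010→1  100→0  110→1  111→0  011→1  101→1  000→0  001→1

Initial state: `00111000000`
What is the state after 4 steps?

00011001111

01101000001
11111000011
00001000110
00011001111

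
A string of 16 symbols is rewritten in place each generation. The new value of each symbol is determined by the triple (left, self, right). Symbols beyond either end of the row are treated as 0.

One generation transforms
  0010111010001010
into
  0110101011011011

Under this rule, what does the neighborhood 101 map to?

At position 3 the neighborhood is 101; the next row has 0 there.

0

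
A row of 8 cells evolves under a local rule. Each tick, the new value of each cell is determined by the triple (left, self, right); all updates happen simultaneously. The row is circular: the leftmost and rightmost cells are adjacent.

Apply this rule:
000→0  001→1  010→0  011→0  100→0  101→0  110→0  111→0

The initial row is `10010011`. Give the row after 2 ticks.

tick 1: 00100100
tick 2: 01001000

01001000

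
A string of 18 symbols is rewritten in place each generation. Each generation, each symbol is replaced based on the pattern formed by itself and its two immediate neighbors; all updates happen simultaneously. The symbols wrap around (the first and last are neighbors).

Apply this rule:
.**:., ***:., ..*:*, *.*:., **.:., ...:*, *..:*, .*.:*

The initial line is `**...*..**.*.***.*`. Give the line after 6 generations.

**......**********

generation 1: ..******...*......
generation 2: **......**********
generation 3: ..******..........
generation 4: **......**********  (repeats generation 2; period 2)
generation 6: **......**********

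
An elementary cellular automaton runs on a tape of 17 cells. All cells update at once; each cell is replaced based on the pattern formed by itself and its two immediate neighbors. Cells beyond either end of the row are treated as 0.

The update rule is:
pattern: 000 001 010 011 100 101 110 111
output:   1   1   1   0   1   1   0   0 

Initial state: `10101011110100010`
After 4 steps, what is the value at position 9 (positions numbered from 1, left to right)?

1

step 1: 11111100001111111
step 2: 00000011110000000
step 3: 11111100001111111  (repeats step 1; period 2)
step 4: 00000011110000000
position 9 holds 1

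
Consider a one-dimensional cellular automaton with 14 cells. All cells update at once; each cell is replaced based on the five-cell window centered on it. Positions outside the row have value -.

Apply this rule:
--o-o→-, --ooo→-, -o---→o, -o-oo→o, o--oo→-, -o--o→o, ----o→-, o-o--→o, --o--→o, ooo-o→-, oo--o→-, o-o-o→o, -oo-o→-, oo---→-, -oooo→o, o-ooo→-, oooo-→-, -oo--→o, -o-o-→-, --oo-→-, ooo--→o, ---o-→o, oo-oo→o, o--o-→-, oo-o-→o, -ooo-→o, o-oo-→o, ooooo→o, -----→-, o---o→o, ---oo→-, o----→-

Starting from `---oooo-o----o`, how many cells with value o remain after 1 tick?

6

tick 1: ----o--ooo--oo
count of o: 6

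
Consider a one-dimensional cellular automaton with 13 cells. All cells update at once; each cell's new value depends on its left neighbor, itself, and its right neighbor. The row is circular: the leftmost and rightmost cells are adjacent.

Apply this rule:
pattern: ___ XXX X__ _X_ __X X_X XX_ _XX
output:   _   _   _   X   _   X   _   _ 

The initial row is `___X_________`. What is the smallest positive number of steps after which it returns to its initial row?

1

___X_________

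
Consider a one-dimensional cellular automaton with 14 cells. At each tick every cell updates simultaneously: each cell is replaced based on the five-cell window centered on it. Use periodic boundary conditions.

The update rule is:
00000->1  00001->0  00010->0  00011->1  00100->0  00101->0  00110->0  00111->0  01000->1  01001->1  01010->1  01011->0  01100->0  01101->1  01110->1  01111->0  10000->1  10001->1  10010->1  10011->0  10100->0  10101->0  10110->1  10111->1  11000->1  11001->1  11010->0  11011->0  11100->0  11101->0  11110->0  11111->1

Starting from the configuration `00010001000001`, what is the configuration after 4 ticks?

11001100111000
00100010010111
11011001100110
11010100010010

11010100010010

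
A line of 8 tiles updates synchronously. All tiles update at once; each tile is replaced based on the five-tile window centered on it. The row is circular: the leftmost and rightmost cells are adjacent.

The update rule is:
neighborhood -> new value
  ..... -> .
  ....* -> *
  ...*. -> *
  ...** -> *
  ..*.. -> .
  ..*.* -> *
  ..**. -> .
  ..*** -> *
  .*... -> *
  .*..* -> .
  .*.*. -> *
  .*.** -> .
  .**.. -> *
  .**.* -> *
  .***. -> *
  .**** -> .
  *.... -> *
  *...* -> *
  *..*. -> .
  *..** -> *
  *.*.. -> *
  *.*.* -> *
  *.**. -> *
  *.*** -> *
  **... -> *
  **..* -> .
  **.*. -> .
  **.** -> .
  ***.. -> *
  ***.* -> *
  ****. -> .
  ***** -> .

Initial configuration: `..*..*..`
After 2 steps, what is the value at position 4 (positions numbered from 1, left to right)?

*

**....**
.******.
position 4 holds *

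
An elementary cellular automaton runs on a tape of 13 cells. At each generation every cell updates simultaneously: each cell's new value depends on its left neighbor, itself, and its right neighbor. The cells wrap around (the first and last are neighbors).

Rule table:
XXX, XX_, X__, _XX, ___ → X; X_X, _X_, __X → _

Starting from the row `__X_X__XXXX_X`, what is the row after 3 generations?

_XXXXX_XXXXXX

X____X_XXXX__
_XXX___XXXXX_
_XXXXX_XXXXXX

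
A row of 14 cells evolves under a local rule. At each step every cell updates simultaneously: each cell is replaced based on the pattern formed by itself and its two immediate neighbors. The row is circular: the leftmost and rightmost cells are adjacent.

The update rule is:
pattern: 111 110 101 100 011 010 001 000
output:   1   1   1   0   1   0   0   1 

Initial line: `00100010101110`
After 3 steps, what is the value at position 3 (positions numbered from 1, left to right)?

10001001011110
00100000111111
00001110111111
position 3 holds 0

0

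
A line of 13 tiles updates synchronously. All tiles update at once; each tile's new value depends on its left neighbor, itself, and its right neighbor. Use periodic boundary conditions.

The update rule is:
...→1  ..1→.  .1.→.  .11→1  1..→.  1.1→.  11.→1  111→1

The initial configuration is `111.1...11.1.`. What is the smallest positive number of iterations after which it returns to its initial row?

2

111...1.11...
111.1...11.1.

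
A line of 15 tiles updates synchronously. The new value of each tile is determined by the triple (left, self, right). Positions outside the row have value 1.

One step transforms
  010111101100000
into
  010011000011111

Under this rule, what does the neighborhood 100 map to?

1

At position 10 the neighborhood is 100; the next row has 1 there.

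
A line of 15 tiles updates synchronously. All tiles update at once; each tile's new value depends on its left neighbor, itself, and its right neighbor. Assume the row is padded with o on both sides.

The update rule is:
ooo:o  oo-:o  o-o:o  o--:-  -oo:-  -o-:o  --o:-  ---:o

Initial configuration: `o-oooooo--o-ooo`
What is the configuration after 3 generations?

oo-ooooo--oo-oo
ooo-oooo---oo-o
oooo-ooo-o--oo-

oooo-ooo-o--oo-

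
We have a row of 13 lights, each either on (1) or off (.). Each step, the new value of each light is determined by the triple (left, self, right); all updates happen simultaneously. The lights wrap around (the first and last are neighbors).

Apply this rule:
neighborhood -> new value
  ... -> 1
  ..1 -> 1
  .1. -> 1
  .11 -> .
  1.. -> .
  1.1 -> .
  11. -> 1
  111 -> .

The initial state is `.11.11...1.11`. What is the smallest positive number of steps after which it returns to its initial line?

2

..1..1.111..1
.11.11...1.11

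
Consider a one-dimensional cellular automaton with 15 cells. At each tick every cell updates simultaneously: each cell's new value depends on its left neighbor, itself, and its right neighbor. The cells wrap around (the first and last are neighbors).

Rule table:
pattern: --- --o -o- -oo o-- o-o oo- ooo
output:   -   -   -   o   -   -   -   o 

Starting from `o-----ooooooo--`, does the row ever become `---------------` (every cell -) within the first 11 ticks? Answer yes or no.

yes

------oooooo---
------ooooo----
------oooo-----
------ooo------
------oo-------
------o--------
---------------
all cells are - at tick 7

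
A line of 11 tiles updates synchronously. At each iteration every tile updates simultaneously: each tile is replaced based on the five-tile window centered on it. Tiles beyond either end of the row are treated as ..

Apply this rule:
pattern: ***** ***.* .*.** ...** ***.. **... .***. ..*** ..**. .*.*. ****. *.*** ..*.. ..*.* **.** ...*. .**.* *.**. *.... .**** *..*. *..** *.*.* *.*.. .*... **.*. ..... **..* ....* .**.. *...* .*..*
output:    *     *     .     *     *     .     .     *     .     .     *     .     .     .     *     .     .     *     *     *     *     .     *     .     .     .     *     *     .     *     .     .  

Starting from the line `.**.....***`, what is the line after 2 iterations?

iteration 1: *.*.**.**.*
iteration 2: ..*.*.**...

..*.*.**...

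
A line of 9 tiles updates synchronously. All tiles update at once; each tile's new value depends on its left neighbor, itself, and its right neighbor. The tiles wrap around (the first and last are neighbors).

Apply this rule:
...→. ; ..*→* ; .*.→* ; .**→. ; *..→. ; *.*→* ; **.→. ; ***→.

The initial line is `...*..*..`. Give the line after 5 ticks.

..**.**..
.*..*....
**.**....
..*.....*
.**....**

.**....**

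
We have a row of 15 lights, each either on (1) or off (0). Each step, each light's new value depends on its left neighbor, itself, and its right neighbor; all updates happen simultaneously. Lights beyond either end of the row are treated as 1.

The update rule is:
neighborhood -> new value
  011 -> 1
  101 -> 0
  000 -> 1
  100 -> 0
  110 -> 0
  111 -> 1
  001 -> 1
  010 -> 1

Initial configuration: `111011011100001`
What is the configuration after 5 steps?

110010011001111
100110110011111
001100100111111
011001101111111
010011001111111

010011001111111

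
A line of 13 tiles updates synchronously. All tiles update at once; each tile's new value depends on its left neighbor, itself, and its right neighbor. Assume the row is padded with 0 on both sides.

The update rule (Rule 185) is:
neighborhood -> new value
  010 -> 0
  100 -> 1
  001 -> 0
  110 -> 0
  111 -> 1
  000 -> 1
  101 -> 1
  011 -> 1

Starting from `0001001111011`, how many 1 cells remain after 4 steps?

7

1100101110110
1010011101101
0101011011010
0010110110101
count of 1: 7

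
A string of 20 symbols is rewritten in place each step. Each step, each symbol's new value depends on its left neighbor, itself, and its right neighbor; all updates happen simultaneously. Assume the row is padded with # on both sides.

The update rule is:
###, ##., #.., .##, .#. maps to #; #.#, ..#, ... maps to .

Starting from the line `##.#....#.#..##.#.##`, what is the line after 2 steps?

##.###..#.##.##.#.##

step 1: ##.##...#.##.##.#.##
step 2: ##.###..#.##.##.#.##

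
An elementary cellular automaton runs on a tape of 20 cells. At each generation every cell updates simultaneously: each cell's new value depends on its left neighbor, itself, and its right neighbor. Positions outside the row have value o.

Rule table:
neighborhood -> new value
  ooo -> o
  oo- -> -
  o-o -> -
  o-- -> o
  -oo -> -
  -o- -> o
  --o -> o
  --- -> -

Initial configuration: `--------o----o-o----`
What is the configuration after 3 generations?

-oo--oo-o---o---o---

o------ooo--oo-oo--o
-o----o-o-oo-----oo-
-oo--oo-o---o---o---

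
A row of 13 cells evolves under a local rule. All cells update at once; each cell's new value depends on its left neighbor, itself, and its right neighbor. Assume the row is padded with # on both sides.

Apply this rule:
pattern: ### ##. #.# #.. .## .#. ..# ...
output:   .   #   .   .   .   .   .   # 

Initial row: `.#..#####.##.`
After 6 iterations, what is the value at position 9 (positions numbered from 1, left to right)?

.

........#..#.
.######......
......#.####.
.####......#.
....#.####...
.##......#.#.
position 9 holds .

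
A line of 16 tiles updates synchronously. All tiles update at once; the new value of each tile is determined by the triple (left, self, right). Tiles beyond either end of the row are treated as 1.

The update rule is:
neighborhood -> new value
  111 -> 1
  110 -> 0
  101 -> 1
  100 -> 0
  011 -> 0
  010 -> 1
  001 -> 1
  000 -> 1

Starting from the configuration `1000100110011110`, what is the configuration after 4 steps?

1111001110001011

0011101000101101
0101011011110010
1111100101100111
1111001110001011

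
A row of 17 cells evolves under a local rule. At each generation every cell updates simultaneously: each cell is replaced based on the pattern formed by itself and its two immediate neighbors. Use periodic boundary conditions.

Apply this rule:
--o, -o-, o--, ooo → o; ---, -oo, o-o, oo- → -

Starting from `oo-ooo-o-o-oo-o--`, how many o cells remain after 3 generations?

----o--o-o----ooo
o--ooooo-oo--o-o-
ooo-ooo----ooo-o-
count of o: 10

10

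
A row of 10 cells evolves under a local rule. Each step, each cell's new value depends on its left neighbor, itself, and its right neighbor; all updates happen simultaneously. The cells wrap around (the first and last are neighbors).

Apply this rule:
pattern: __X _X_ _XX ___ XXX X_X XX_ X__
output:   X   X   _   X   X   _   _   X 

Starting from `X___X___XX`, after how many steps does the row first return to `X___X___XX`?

4

_XXXXXXX_X
__XXXXX__X
XX_XXX_XXX
X___X___XX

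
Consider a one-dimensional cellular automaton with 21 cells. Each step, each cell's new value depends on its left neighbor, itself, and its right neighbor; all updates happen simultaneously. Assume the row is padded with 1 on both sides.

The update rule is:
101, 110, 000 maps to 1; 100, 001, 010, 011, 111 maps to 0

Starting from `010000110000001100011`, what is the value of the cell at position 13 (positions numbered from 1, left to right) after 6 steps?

1

100110010111100101000
100010001000100010010
101000100010001000001
110010001000100011100
010000100010001000100
100110001000100010000
position 13 holds 1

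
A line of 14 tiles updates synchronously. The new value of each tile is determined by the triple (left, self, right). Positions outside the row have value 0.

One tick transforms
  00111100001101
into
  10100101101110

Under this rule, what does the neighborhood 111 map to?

0

At position 3 the neighborhood is 111; the next row has 0 there.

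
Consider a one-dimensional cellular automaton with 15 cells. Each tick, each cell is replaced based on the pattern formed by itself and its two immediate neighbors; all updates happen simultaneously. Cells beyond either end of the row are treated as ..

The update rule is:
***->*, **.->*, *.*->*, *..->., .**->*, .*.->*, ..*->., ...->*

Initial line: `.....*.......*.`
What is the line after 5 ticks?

**************.

****.*.*****.*.
**************.
**************.  (fixed point — unchanged through tick 5)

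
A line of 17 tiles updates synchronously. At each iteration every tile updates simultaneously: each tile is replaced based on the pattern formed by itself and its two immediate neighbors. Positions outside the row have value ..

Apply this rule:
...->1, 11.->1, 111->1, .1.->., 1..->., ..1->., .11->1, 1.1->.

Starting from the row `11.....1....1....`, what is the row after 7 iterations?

11.111...11...111

iteration 1: 11.111...11...111
iteration 2: 11.111.1.11.1.111
iteration 3: 11.111...11...111  (repeats iteration 1; period 2)
iteration 7: 11.111...11...111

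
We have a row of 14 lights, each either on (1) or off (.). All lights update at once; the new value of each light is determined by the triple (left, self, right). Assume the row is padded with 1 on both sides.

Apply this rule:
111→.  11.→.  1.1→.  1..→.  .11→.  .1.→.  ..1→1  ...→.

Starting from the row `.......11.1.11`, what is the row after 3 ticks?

....1.......1.

......1.......
.....1.......1
....1.......1.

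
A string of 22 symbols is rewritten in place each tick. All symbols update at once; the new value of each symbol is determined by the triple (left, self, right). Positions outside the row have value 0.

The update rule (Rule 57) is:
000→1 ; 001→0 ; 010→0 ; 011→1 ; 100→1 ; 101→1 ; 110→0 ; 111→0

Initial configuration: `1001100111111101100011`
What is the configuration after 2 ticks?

tick 1: 0101010100000011011010
tick 2: 0010101011111010110101

0010101011111010110101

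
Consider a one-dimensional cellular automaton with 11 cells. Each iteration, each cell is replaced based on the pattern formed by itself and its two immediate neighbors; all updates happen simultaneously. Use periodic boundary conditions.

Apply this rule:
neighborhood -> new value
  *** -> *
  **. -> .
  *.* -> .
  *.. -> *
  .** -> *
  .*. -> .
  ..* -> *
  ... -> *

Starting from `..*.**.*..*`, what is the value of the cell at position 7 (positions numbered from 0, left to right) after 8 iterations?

*

**..*...**.
*.**.****..
..*..***.**
**.****..*.
*..***.**..
.****..*.**
.***.**..*.
***..*.**.*
position 7 holds *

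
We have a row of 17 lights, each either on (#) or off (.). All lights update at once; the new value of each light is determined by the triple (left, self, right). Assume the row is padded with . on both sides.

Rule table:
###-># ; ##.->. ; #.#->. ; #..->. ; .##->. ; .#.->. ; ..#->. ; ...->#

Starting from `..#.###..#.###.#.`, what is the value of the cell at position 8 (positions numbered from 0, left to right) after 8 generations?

generation 1: #....#......#....
generation 2: ..##...####...###
generation 3: #....#..##..#..#.
generation 4: ..##.............
generation 5: #....############
generation 6: ..##..##########.
generation 7: #......########..
generation 8: ..####..######..#
position 8 holds #

#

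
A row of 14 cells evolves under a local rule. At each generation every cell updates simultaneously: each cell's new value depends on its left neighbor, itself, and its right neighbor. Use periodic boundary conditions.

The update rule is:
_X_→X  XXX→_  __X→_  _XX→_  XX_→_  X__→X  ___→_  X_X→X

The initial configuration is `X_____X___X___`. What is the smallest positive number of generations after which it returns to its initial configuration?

14

XX____XX__XX__
__X_____X___X_
__XX____XX__XX
X___X_____X___
XX__XX____XX__
__X___X_____X_
__XX__XX____XX
X___X___X_____
XX__XX__XX____
__X___X___X___
__XX__XX__XX__
____X___X___X_
____XX__XX__XX
X_____X___X___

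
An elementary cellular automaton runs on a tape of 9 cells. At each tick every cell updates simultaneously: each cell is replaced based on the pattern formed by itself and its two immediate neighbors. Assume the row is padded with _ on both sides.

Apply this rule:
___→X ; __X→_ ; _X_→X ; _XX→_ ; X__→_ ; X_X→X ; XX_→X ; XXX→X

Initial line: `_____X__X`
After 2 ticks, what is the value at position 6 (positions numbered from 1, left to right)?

XXXX_X__X
_XXXXX__X
position 6 holds X

X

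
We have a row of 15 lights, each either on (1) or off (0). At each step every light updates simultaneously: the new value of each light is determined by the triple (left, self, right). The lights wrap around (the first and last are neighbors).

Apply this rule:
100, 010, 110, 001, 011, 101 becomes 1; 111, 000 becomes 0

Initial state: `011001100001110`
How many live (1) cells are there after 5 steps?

111111110011011
000000011111110
000000110000011
100001111000111
110011001101100
count of 1: 8

8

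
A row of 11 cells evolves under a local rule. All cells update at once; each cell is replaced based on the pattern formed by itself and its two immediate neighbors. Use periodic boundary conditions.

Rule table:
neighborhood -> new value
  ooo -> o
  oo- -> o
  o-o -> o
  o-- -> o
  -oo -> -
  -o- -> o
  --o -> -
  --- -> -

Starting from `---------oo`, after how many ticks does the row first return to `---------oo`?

tick 1: o---------o
tick 2: oo---------
tick 3: -oo--------
tick 4: --oo-------
tick 5: ---oo------
tick 6: ----oo-----
tick 7: -----oo----
tick 8: ------oo---
tick 9: -------oo--
tick 10: --------oo-
tick 11: ---------oo

11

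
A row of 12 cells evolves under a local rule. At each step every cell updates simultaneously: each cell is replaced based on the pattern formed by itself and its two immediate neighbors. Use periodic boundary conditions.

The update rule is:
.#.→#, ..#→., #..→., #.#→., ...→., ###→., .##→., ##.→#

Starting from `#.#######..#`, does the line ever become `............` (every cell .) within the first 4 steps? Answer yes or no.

no

step 1: #.......#...
step 2: #.......#...  (fixed point — unchanged through step 4)
step 4 is #.......#..., still not uniform .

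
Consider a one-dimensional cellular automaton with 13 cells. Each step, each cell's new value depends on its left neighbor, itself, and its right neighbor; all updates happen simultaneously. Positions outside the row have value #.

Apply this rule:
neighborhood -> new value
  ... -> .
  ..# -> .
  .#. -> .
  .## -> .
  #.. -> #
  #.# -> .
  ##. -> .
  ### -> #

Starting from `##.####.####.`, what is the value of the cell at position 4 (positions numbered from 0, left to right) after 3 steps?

.

#...##...##..
.#....#....#.
..#....#.....
position 4 holds .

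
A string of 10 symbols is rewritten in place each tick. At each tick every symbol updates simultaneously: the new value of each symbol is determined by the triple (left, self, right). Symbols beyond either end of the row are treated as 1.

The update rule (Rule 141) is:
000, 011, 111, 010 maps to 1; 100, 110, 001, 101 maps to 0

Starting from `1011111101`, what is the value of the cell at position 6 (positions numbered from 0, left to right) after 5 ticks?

0

0011111001
0011110001
0011100101
0011000101
0010010101
position 6 holds 0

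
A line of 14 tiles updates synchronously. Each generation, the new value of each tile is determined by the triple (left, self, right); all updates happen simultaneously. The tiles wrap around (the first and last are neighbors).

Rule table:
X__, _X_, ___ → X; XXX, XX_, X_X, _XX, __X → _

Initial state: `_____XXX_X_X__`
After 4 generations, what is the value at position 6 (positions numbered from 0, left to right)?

generation 1: XXXX_____X_XXX
generation 2: ____XXXX_X____
generation 3: XXX______XXXXX
generation 4: ___XXXXX______
position 6 holds X

X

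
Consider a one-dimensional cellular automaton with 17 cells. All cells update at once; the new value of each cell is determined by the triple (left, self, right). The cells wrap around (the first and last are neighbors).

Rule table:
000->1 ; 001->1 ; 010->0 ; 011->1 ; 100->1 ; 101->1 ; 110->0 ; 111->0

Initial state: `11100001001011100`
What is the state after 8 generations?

generation 1: 10011110110110011
generation 2: 01110001101101110
generation 3: 11001111011011001
generation 4: 00111000110110111
generation 5: 11100111101101100
generation 6: 10011100011011011
generation 7: 01110011110110110
generation 8: 11001110001101101

11001110001101101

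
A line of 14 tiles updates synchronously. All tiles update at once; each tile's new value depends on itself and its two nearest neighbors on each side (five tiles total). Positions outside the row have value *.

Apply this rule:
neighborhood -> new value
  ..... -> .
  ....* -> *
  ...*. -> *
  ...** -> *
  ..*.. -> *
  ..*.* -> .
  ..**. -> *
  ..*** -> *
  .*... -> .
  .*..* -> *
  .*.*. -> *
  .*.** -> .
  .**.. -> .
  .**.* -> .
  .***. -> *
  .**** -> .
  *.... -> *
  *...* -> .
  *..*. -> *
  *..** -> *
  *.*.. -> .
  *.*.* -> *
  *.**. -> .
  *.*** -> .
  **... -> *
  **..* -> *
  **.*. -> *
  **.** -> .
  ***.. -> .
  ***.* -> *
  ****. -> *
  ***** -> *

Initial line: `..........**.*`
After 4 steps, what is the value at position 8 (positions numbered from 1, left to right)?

**......***...
*.**..****.*.*
*...***.****..
.*.****...*.**
position 8 holds .

.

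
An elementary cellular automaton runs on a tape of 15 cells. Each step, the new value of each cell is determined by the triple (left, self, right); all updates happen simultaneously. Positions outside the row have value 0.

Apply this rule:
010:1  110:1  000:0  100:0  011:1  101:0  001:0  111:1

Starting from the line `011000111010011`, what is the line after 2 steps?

step 1: 011000111010011  (fixed point — unchanged through step 2)

011000111010011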